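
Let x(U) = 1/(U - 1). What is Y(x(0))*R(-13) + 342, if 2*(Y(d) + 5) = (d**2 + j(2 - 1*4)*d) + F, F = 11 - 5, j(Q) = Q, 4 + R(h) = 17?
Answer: 671/2 ≈ 335.50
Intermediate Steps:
R(h) = 13 (R(h) = -4 + 17 = 13)
x(U) = 1/(-1 + U)
F = 6
Y(d) = -2 + d**2/2 - d (Y(d) = -5 + ((d**2 + (2 - 1*4)*d) + 6)/2 = -5 + ((d**2 + (2 - 4)*d) + 6)/2 = -5 + ((d**2 - 2*d) + 6)/2 = -5 + (6 + d**2 - 2*d)/2 = -5 + (3 + d**2/2 - d) = -2 + d**2/2 - d)
Y(x(0))*R(-13) + 342 = (-2 + (1/(-1 + 0))**2/2 - 1/(-1 + 0))*13 + 342 = (-2 + (1/(-1))**2/2 - 1/(-1))*13 + 342 = (-2 + (1/2)*(-1)**2 - 1*(-1))*13 + 342 = (-2 + (1/2)*1 + 1)*13 + 342 = (-2 + 1/2 + 1)*13 + 342 = -1/2*13 + 342 = -13/2 + 342 = 671/2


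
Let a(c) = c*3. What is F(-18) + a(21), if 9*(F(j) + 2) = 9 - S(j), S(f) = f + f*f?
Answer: 28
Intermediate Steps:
S(f) = f + f²
F(j) = -1 - j*(1 + j)/9 (F(j) = -2 + (9 - j*(1 + j))/9 = -2 + (1 - j*(1 + j)/9) = -1 - j*(1 + j)/9)
a(c) = 3*c
F(-18) + a(21) = (-1 - ⅑*(-18)*(1 - 18)) + 3*21 = (-1 - ⅑*(-18)*(-17)) + 63 = (-1 - 34) + 63 = -35 + 63 = 28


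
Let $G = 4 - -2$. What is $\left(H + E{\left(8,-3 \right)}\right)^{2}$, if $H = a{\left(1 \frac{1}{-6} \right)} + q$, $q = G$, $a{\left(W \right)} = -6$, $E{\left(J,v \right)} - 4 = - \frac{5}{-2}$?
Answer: $\frac{169}{4} \approx 42.25$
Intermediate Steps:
$E{\left(J,v \right)} = \frac{13}{2}$ ($E{\left(J,v \right)} = 4 - \frac{5}{-2} = 4 - - \frac{5}{2} = 4 + \frac{5}{2} = \frac{13}{2}$)
$G = 6$ ($G = 4 + 2 = 6$)
$q = 6$
$H = 0$ ($H = -6 + 6 = 0$)
$\left(H + E{\left(8,-3 \right)}\right)^{2} = \left(0 + \frac{13}{2}\right)^{2} = \left(\frac{13}{2}\right)^{2} = \frac{169}{4}$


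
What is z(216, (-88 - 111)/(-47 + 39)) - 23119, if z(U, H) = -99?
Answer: -23218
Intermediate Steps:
z(216, (-88 - 111)/(-47 + 39)) - 23119 = -99 - 23119 = -23218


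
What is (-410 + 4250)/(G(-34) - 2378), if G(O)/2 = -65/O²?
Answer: -739840/458183 ≈ -1.6147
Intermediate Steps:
G(O) = -130/O² (G(O) = 2*(-65/O²) = -130/O²)
(-410 + 4250)/(G(-34) - 2378) = (-410 + 4250)/(-130/(-34)² - 2378) = 3840/(-130*1/1156 - 2378) = 3840/(-65/578 - 2378) = 3840/(-1374549/578) = 3840*(-578/1374549) = -739840/458183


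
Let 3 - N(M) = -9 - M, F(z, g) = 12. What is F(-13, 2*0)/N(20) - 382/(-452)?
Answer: 1103/904 ≈ 1.2201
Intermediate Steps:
N(M) = 12 + M (N(M) = 3 - (-9 - M) = 3 + (9 + M) = 12 + M)
F(-13, 2*0)/N(20) - 382/(-452) = 12/(12 + 20) - 382/(-452) = 12/32 - 382*(-1/452) = 12*(1/32) + 191/226 = 3/8 + 191/226 = 1103/904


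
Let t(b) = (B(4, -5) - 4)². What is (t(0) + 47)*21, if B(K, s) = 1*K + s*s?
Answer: 14112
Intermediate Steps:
B(K, s) = K + s²
t(b) = 625 (t(b) = ((4 + (-5)²) - 4)² = ((4 + 25) - 4)² = (29 - 4)² = 25² = 625)
(t(0) + 47)*21 = (625 + 47)*21 = 672*21 = 14112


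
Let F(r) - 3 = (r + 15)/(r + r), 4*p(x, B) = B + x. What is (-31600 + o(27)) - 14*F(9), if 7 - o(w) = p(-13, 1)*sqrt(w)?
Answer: -94961/3 + 9*sqrt(3) ≈ -31638.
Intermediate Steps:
p(x, B) = B/4 + x/4 (p(x, B) = (B + x)/4 = B/4 + x/4)
F(r) = 3 + (15 + r)/(2*r) (F(r) = 3 + (r + 15)/(r + r) = 3 + (15 + r)/((2*r)) = 3 + (15 + r)*(1/(2*r)) = 3 + (15 + r)/(2*r))
o(w) = 7 + 3*sqrt(w) (o(w) = 7 - ((1/4)*1 + (1/4)*(-13))*sqrt(w) = 7 - (1/4 - 13/4)*sqrt(w) = 7 - (-3)*sqrt(w) = 7 + 3*sqrt(w))
(-31600 + o(27)) - 14*F(9) = (-31600 + (7 + 3*sqrt(27))) - 7*(15 + 7*9)/9 = (-31600 + (7 + 3*(3*sqrt(3)))) - 7*(15 + 63)/9 = (-31600 + (7 + 9*sqrt(3))) - 7*78/9 = (-31593 + 9*sqrt(3)) - 14*13/3 = (-31593 + 9*sqrt(3)) - 182/3 = -94961/3 + 9*sqrt(3)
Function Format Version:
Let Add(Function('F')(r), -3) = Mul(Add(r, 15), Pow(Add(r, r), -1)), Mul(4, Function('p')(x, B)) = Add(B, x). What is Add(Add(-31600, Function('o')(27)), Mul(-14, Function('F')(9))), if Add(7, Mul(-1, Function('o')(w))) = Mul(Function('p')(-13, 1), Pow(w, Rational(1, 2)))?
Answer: Add(Rational(-94961, 3), Mul(9, Pow(3, Rational(1, 2)))) ≈ -31638.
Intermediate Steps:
Function('p')(x, B) = Add(Mul(Rational(1, 4), B), Mul(Rational(1, 4), x)) (Function('p')(x, B) = Mul(Rational(1, 4), Add(B, x)) = Add(Mul(Rational(1, 4), B), Mul(Rational(1, 4), x)))
Function('F')(r) = Add(3, Mul(Rational(1, 2), Pow(r, -1), Add(15, r))) (Function('F')(r) = Add(3, Mul(Add(r, 15), Pow(Add(r, r), -1))) = Add(3, Mul(Add(15, r), Pow(Mul(2, r), -1))) = Add(3, Mul(Add(15, r), Mul(Rational(1, 2), Pow(r, -1)))) = Add(3, Mul(Rational(1, 2), Pow(r, -1), Add(15, r))))
Function('o')(w) = Add(7, Mul(3, Pow(w, Rational(1, 2)))) (Function('o')(w) = Add(7, Mul(-1, Mul(Add(Mul(Rational(1, 4), 1), Mul(Rational(1, 4), -13)), Pow(w, Rational(1, 2))))) = Add(7, Mul(-1, Mul(Add(Rational(1, 4), Rational(-13, 4)), Pow(w, Rational(1, 2))))) = Add(7, Mul(-1, Mul(-3, Pow(w, Rational(1, 2))))) = Add(7, Mul(3, Pow(w, Rational(1, 2)))))
Add(Add(-31600, Function('o')(27)), Mul(-14, Function('F')(9))) = Add(Add(-31600, Add(7, Mul(3, Pow(27, Rational(1, 2))))), Mul(-14, Mul(Rational(1, 2), Pow(9, -1), Add(15, Mul(7, 9))))) = Add(Add(-31600, Add(7, Mul(3, Mul(3, Pow(3, Rational(1, 2)))))), Mul(-14, Mul(Rational(1, 2), Rational(1, 9), Add(15, 63)))) = Add(Add(-31600, Add(7, Mul(9, Pow(3, Rational(1, 2))))), Mul(-14, Mul(Rational(1, 2), Rational(1, 9), 78))) = Add(Add(-31593, Mul(9, Pow(3, Rational(1, 2)))), Mul(-14, Rational(13, 3))) = Add(Add(-31593, Mul(9, Pow(3, Rational(1, 2)))), Rational(-182, 3)) = Add(Rational(-94961, 3), Mul(9, Pow(3, Rational(1, 2))))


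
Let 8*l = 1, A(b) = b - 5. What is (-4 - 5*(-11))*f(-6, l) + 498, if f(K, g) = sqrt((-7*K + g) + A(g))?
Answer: 498 + 51*sqrt(149)/2 ≈ 809.27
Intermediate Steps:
A(b) = -5 + b
l = 1/8 (l = (1/8)*1 = 1/8 ≈ 0.12500)
f(K, g) = sqrt(-5 - 7*K + 2*g) (f(K, g) = sqrt((-7*K + g) + (-5 + g)) = sqrt((g - 7*K) + (-5 + g)) = sqrt(-5 - 7*K + 2*g))
(-4 - 5*(-11))*f(-6, l) + 498 = (-4 - 5*(-11))*sqrt(-5 - 7*(-6) + 2*(1/8)) + 498 = (-4 + 55)*sqrt(-5 + 42 + 1/4) + 498 = 51*sqrt(149/4) + 498 = 51*(sqrt(149)/2) + 498 = 51*sqrt(149)/2 + 498 = 498 + 51*sqrt(149)/2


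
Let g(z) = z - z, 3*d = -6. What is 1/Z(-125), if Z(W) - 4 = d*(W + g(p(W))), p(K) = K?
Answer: 1/254 ≈ 0.0039370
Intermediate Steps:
d = -2 (d = (1/3)*(-6) = -2)
g(z) = 0
Z(W) = 4 - 2*W (Z(W) = 4 - 2*(W + 0) = 4 - 2*W)
1/Z(-125) = 1/(4 - 2*(-125)) = 1/(4 + 250) = 1/254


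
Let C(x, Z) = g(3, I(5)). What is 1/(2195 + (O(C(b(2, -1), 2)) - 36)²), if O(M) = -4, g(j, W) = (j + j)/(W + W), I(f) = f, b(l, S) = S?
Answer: 1/3795 ≈ 0.00026350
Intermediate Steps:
g(j, W) = j/W (g(j, W) = (2*j)/((2*W)) = (2*j)*(1/(2*W)) = j/W)
C(x, Z) = ⅗ (C(x, Z) = 3/5 = 3*(⅕) = ⅗)
1/(2195 + (O(C(b(2, -1), 2)) - 36)²) = 1/(2195 + (-4 - 36)²) = 1/(2195 + (-40)²) = 1/(2195 + 1600) = 1/3795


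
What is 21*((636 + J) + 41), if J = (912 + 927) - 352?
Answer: 45444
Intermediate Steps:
J = 1487 (J = 1839 - 352 = 1487)
21*((636 + J) + 41) = 21*((636 + 1487) + 41) = 21*(2123 + 41) = 21*2164 = 45444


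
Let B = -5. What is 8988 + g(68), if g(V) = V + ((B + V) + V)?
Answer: 9187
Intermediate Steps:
g(V) = -5 + 3*V (g(V) = V + ((-5 + V) + V) = V + (-5 + 2*V) = -5 + 3*V)
8988 + g(68) = 8988 + (-5 + 3*68) = 8988 + (-5 + 204) = 8988 + 199 = 9187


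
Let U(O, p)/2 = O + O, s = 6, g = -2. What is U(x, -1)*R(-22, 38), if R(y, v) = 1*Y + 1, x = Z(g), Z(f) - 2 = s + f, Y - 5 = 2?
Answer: 192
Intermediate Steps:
Y = 7 (Y = 5 + 2 = 7)
Z(f) = 8 + f (Z(f) = 2 + (6 + f) = 8 + f)
x = 6 (x = 8 - 2 = 6)
U(O, p) = 4*O (U(O, p) = 2*(O + O) = 2*(2*O) = 4*O)
R(y, v) = 8 (R(y, v) = 1*7 + 1 = 7 + 1 = 8)
U(x, -1)*R(-22, 38) = (4*6)*8 = 24*8 = 192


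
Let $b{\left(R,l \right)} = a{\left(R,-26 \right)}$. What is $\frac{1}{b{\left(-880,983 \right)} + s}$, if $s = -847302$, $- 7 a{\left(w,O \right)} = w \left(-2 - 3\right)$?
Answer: $- \frac{7}{5935514} \approx -1.1793 \cdot 10^{-6}$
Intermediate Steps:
$a{\left(w,O \right)} = \frac{5 w}{7}$ ($a{\left(w,O \right)} = - \frac{w \left(-2 - 3\right)}{7} = - \frac{w \left(-5\right)}{7} = - \frac{\left(-5\right) w}{7} = \frac{5 w}{7}$)
$b{\left(R,l \right)} = \frac{5 R}{7}$
$\frac{1}{b{\left(-880,983 \right)} + s} = \frac{1}{\frac{5}{7} \left(-880\right) - 847302} = \frac{1}{- \frac{4400}{7} - 847302} = \frac{1}{- \frac{5935514}{7}} = - \frac{7}{5935514}$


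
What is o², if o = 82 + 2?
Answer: 7056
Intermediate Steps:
o = 84
o² = 84² = 7056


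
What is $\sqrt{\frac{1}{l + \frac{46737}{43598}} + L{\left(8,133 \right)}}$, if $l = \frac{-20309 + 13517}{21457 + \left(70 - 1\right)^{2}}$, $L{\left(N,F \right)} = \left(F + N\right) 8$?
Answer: $\frac{\sqrt{9750609030819866502}}{92923305} \approx 33.604$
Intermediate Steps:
$L{\left(N,F \right)} = 8 F + 8 N$
$l = - \frac{3396}{13109}$ ($l = - \frac{6792}{21457 + 69^{2}} = - \frac{6792}{21457 + 4761} = - \frac{6792}{26218} = \left(-6792\right) \frac{1}{26218} = - \frac{3396}{13109} \approx -0.25906$)
$\sqrt{\frac{1}{l + \frac{46737}{43598}} + L{\left(8,133 \right)}} = \sqrt{\frac{1}{- \frac{3396}{13109} + \frac{46737}{43598}} + \left(8 \cdot 133 + 8 \cdot 8\right)} = \sqrt{\frac{1}{- \frac{3396}{13109} + 46737 \cdot \frac{1}{43598}} + \left(1064 + 64\right)} = \sqrt{\frac{1}{- \frac{3396}{13109} + \frac{46737}{43598}} + 1128} = \sqrt{\frac{1}{\frac{464616525}{571526182}} + 1128} = \sqrt{\frac{571526182}{464616525} + 1128} = \sqrt{\frac{524658966382}{464616525}} = \frac{\sqrt{9750609030819866502}}{92923305}$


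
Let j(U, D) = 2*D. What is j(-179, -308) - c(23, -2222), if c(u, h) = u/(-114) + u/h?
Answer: -38996000/63327 ≈ -615.79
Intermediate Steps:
c(u, h) = -u/114 + u/h (c(u, h) = u*(-1/114) + u/h = -u/114 + u/h)
j(-179, -308) - c(23, -2222) = 2*(-308) - (-1/114*23 + 23/(-2222)) = -616 - (-23/114 + 23*(-1/2222)) = -616 - (-23/114 - 23/2222) = -616 - 1*(-13432/63327) = -616 + 13432/63327 = -38996000/63327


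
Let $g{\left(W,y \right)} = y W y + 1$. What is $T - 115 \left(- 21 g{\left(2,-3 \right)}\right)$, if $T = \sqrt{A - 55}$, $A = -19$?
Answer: $45885 + i \sqrt{74} \approx 45885.0 + 8.6023 i$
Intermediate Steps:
$g{\left(W,y \right)} = 1 + W y^{2}$ ($g{\left(W,y \right)} = W y y + 1 = W y^{2} + 1 = 1 + W y^{2}$)
$T = i \sqrt{74}$ ($T = \sqrt{-19 - 55} = \sqrt{-74} = i \sqrt{74} \approx 8.6023 i$)
$T - 115 \left(- 21 g{\left(2,-3 \right)}\right) = i \sqrt{74} - 115 \left(- 21 \left(1 + 2 \left(-3\right)^{2}\right)\right) = i \sqrt{74} - 115 \left(- 21 \left(1 + 2 \cdot 9\right)\right) = i \sqrt{74} - 115 \left(- 21 \left(1 + 18\right)\right) = i \sqrt{74} - 115 \left(\left(-21\right) 19\right) = i \sqrt{74} - -45885 = i \sqrt{74} + 45885 = 45885 + i \sqrt{74}$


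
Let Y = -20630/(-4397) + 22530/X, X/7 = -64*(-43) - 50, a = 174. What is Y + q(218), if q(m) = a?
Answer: 7479972761/41582429 ≈ 179.88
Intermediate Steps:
q(m) = 174
X = 18914 (X = 7*(-64*(-43) - 50) = 7*(2752 - 50) = 7*2702 = 18914)
Y = 244630115/41582429 (Y = -20630/(-4397) + 22530/18914 = -20630*(-1/4397) + 22530*(1/18914) = 20630/4397 + 11265/9457 = 244630115/41582429 ≈ 5.8830)
Y + q(218) = 244630115/41582429 + 174 = 7479972761/41582429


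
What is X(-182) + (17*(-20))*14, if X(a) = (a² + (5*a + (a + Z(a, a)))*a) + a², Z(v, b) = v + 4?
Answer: 292628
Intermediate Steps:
Z(v, b) = 4 + v
X(a) = 2*a² + a*(4 + 7*a) (X(a) = (a² + (5*a + (a + (4 + a)))*a) + a² = (a² + (5*a + (4 + 2*a))*a) + a² = (a² + (4 + 7*a)*a) + a² = (a² + a*(4 + 7*a)) + a² = 2*a² + a*(4 + 7*a))
X(-182) + (17*(-20))*14 = -182*(4 + 9*(-182)) + (17*(-20))*14 = -182*(4 - 1638) - 340*14 = -182*(-1634) - 4760 = 297388 - 4760 = 292628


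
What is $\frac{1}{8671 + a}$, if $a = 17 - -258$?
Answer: $\frac{1}{8946} \approx 0.00011178$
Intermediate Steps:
$a = 275$ ($a = 17 + 258 = 275$)
$\frac{1}{8671 + a} = \frac{1}{8671 + 275} = \frac{1}{8946}$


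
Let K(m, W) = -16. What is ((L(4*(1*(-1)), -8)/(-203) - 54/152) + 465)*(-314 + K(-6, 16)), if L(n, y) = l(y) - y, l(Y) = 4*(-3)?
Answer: -1182859095/7714 ≈ -1.5334e+5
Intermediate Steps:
l(Y) = -12
L(n, y) = -12 - y
((L(4*(1*(-1)), -8)/(-203) - 54/152) + 465)*(-314 + K(-6, 16)) = (((-12 - 1*(-8))/(-203) - 54/152) + 465)*(-314 - 16) = (((-12 + 8)*(-1/203) - 54*1/152) + 465)*(-330) = ((-4*(-1/203) - 27/76) + 465)*(-330) = ((4/203 - 27/76) + 465)*(-330) = (-5177/15428 + 465)*(-330) = (7168843/15428)*(-330) = -1182859095/7714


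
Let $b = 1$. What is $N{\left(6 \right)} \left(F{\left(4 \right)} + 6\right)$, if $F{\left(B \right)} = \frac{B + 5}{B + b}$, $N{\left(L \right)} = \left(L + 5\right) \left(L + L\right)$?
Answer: $\frac{5148}{5} \approx 1029.6$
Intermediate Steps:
$N{\left(L \right)} = 2 L \left(5 + L\right)$ ($N{\left(L \right)} = \left(5 + L\right) 2 L = 2 L \left(5 + L\right)$)
$F{\left(B \right)} = \frac{5 + B}{1 + B}$ ($F{\left(B \right)} = \frac{B + 5}{B + 1} = \frac{5 + B}{1 + B}$)
$N{\left(6 \right)} \left(F{\left(4 \right)} + 6\right) = 2 \cdot 6 \left(5 + 6\right) \left(\frac{5 + 4}{1 + 4} + 6\right) = 2 \cdot 6 \cdot 11 \left(\frac{1}{5} \cdot 9 + 6\right) = 132 \left(\frac{1}{5} \cdot 9 + 6\right) = 132 \left(\frac{9}{5} + 6\right) = 132 \cdot \frac{39}{5} = \frac{5148}{5}$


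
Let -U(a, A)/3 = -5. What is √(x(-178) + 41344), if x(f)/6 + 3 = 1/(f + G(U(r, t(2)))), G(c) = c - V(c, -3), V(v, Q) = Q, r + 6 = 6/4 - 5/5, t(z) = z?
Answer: √16530385/20 ≈ 203.29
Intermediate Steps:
r = -11/2 (r = -6 + (6/4 - 5/5) = -6 + (6*(¼) - 5*⅕) = -6 + (3/2 - 1) = -6 + ½ = -11/2 ≈ -5.5000)
U(a, A) = 15 (U(a, A) = -3*(-5) = 15)
G(c) = 3 + c (G(c) = c - 1*(-3) = c + 3 = 3 + c)
x(f) = -18 + 6/(18 + f) (x(f) = -18 + 6/(f + (3 + 15)) = -18 + 6/(f + 18) = -18 + 6/(18 + f))
√(x(-178) + 41344) = √(6*(-53 - 3*(-178))/(18 - 178) + 41344) = √(6*(-53 + 534)/(-160) + 41344) = √(6*(-1/160)*481 + 41344) = √(-1443/80 + 41344) = √(3306077/80) = √16530385/20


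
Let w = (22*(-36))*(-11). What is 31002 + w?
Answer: 39714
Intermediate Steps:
w = 8712 (w = -792*(-11) = 8712)
31002 + w = 31002 + 8712 = 39714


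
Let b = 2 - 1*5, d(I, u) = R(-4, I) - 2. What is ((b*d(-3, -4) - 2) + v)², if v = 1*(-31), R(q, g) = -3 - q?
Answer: 900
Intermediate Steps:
d(I, u) = -1 (d(I, u) = (-3 - 1*(-4)) - 2 = (-3 + 4) - 2 = 1 - 2 = -1)
b = -3 (b = 2 - 5 = -3)
v = -31
((b*d(-3, -4) - 2) + v)² = ((-3*(-1) - 2) - 31)² = ((3 - 2) - 31)² = (1 - 31)² = (-30)² = 900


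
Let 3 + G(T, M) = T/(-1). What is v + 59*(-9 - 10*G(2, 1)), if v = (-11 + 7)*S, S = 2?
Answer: 2411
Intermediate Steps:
G(T, M) = -3 - T (G(T, M) = -3 + T/(-1) = -3 + T*(-1) = -3 - T)
v = -8 (v = (-11 + 7)*2 = -4*2 = -8)
v + 59*(-9 - 10*G(2, 1)) = -8 + 59*(-9 - 10*(-3 - 1*2)) = -8 + 59*(-9 - 10*(-3 - 2)) = -8 + 59*(-9 - 10*(-5)) = -8 + 59*(-9 + 50) = -8 + 59*41 = -8 + 2419 = 2411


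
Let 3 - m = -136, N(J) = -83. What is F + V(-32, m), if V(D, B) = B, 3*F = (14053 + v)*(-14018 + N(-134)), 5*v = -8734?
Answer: -867646546/15 ≈ -5.7843e+7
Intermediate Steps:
v = -8734/5 (v = (⅕)*(-8734) = -8734/5 ≈ -1746.8)
F = -867648631/15 (F = ((14053 - 8734/5)*(-14018 - 83))/3 = ((61531/5)*(-14101))/3 = (⅓)*(-867648631/5) = -867648631/15 ≈ -5.7843e+7)
m = 139 (m = 3 - 1*(-136) = 3 + 136 = 139)
F + V(-32, m) = -867648631/15 + 139 = -867646546/15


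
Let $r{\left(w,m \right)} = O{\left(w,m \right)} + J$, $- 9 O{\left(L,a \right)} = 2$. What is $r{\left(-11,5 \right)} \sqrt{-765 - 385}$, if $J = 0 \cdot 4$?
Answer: $- \frac{10 i \sqrt{46}}{9} \approx - 7.5359 i$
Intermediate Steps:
$O{\left(L,a \right)} = - \frac{2}{9}$ ($O{\left(L,a \right)} = \left(- \frac{1}{9}\right) 2 = - \frac{2}{9}$)
$J = 0$
$r{\left(w,m \right)} = - \frac{2}{9}$ ($r{\left(w,m \right)} = - \frac{2}{9} + 0 = - \frac{2}{9}$)
$r{\left(-11,5 \right)} \sqrt{-765 - 385} = - \frac{2 \sqrt{-765 - 385}}{9} = - \frac{2 \sqrt{-1150}}{9} = - \frac{2 \cdot 5 i \sqrt{46}}{9} = - \frac{10 i \sqrt{46}}{9}$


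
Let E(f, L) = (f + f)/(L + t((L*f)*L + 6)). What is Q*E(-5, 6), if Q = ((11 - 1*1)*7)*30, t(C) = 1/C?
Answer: -522000/149 ≈ -3503.4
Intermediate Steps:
E(f, L) = 2*f/(L + 1/(6 + f*L²)) (E(f, L) = (f + f)/(L + 1/((L*f)*L + 6)) = (2*f)/(L + 1/(f*L² + 6)) = (2*f)/(L + 1/(6 + f*L²)) = 2*f/(L + 1/(6 + f*L²)))
Q = 2100 (Q = ((11 - 1)*7)*30 = (10*7)*30 = 70*30 = 2100)
Q*E(-5, 6) = 2100*(2*(-5)*(6 - 5*6²)/(1 + 6*(6 - 5*6²))) = 2100*(2*(-5)*(6 - 5*36)/(1 + 6*(6 - 5*36))) = 2100*(2*(-5)*(6 - 180)/(1 + 6*(6 - 180))) = 2100*(2*(-5)*(-174)/(1 + 6*(-174))) = 2100*(2*(-5)*(-174)/(1 - 1044)) = 2100*(2*(-5)*(-174)/(-1043)) = 2100*(2*(-5)*(-1/1043)*(-174)) = 2100*(-1740/1043) = -522000/149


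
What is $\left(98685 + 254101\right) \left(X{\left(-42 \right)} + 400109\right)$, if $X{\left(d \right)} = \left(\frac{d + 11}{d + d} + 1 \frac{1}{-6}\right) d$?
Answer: $141149854993$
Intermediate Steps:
$X{\left(d \right)} = d \left(- \frac{1}{6} + \frac{11 + d}{2 d}\right)$ ($X{\left(d \right)} = \left(\frac{11 + d}{2 d} + 1 \left(- \frac{1}{6}\right)\right) d = \left(\left(11 + d\right) \frac{1}{2 d} - \frac{1}{6}\right) d = \left(\frac{11 + d}{2 d} - \frac{1}{6}\right) d = \left(- \frac{1}{6} + \frac{11 + d}{2 d}\right) d = d \left(- \frac{1}{6} + \frac{11 + d}{2 d}\right)$)
$\left(98685 + 254101\right) \left(X{\left(-42 \right)} + 400109\right) = \left(98685 + 254101\right) \left(\left(\frac{11}{2} + \frac{1}{3} \left(-42\right)\right) + 400109\right) = 352786 \left(\left(\frac{11}{2} - 14\right) + 400109\right) = 352786 \left(- \frac{17}{2} + 400109\right) = 352786 \cdot \frac{800201}{2} = 141149854993$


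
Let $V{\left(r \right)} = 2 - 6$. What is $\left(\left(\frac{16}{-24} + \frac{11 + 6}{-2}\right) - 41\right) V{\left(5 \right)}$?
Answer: $\frac{602}{3} \approx 200.67$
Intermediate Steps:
$V{\left(r \right)} = -4$ ($V{\left(r \right)} = 2 - 6 = -4$)
$\left(\left(\frac{16}{-24} + \frac{11 + 6}{-2}\right) - 41\right) V{\left(5 \right)} = \left(\left(\frac{16}{-24} + \frac{11 + 6}{-2}\right) - 41\right) \left(-4\right) = \left(\left(16 \left(- \frac{1}{24}\right) + 17 \left(- \frac{1}{2}\right)\right) - 41\right) \left(-4\right) = \left(\left(- \frac{2}{3} - \frac{17}{2}\right) - 41\right) \left(-4\right) = \left(- \frac{55}{6} - 41\right) \left(-4\right) = \left(- \frac{301}{6}\right) \left(-4\right) = \frac{602}{3}$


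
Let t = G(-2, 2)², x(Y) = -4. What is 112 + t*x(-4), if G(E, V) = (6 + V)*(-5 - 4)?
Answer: -20624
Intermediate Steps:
G(E, V) = -54 - 9*V (G(E, V) = (6 + V)*(-9) = -54 - 9*V)
t = 5184 (t = (-54 - 9*2)² = (-54 - 18)² = (-72)² = 5184)
112 + t*x(-4) = 112 + 5184*(-4) = 112 - 20736 = -20624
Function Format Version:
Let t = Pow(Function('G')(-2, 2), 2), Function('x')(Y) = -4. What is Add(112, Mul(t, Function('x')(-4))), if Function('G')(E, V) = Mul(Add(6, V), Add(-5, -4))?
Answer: -20624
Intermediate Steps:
Function('G')(E, V) = Add(-54, Mul(-9, V)) (Function('G')(E, V) = Mul(Add(6, V), -9) = Add(-54, Mul(-9, V)))
t = 5184 (t = Pow(Add(-54, Mul(-9, 2)), 2) = Pow(Add(-54, -18), 2) = Pow(-72, 2) = 5184)
Add(112, Mul(t, Function('x')(-4))) = Add(112, Mul(5184, -4)) = Add(112, -20736) = -20624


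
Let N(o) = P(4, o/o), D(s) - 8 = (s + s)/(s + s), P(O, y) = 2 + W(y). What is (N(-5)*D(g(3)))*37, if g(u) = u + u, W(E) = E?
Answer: 999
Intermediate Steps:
g(u) = 2*u
P(O, y) = 2 + y
D(s) = 9 (D(s) = 8 + (s + s)/(s + s) = 8 + (2*s)/((2*s)) = 8 + (2*s)*(1/(2*s)) = 8 + 1 = 9)
N(o) = 3 (N(o) = 2 + o/o = 2 + 1 = 3)
(N(-5)*D(g(3)))*37 = (3*9)*37 = 27*37 = 999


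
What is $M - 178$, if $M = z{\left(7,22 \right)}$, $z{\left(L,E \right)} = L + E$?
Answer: $-149$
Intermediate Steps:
$z{\left(L,E \right)} = E + L$
$M = 29$ ($M = 22 + 7 = 29$)
$M - 178 = 29 - 178 = -149$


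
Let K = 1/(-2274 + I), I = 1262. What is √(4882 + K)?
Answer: √1249967499/506 ≈ 69.871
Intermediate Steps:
K = -1/1012 (K = 1/(-2274 + 1262) = 1/(-1012) = -1/1012 ≈ -0.00098814)
√(4882 + K) = √(4882 - 1/1012) = √(4940583/1012) = √1249967499/506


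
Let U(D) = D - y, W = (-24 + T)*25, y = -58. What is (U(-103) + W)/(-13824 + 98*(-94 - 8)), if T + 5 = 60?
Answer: -73/2382 ≈ -0.030647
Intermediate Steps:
T = 55 (T = -5 + 60 = 55)
W = 775 (W = (-24 + 55)*25 = 31*25 = 775)
U(D) = 58 + D (U(D) = D - 1*(-58) = D + 58 = 58 + D)
(U(-103) + W)/(-13824 + 98*(-94 - 8)) = ((58 - 103) + 775)/(-13824 + 98*(-94 - 8)) = (-45 + 775)/(-13824 + 98*(-102)) = 730/(-13824 - 9996) = 730/(-23820) = 730*(-1/23820) = -73/2382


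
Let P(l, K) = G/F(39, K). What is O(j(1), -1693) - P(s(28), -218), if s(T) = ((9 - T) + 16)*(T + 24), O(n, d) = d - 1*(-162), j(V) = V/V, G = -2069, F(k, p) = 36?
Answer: -53047/36 ≈ -1473.5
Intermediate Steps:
j(V) = 1
O(n, d) = 162 + d (O(n, d) = d + 162 = 162 + d)
s(T) = (24 + T)*(25 - T) (s(T) = (25 - T)*(24 + T) = (24 + T)*(25 - T))
P(l, K) = -2069/36
O(j(1), -1693) - P(s(28), -218) = (162 - 1693) - 1*(-2069/36) = -1531 + 2069/36 = -53047/36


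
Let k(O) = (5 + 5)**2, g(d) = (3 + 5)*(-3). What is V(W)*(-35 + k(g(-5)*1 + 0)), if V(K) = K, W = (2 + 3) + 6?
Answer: 715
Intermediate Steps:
g(d) = -24 (g(d) = 8*(-3) = -24)
W = 11 (W = 5 + 6 = 11)
k(O) = 100 (k(O) = 10**2 = 100)
V(W)*(-35 + k(g(-5)*1 + 0)) = 11*(-35 + 100) = 11*65 = 715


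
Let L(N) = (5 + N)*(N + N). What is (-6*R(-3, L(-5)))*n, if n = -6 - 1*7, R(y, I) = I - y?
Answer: 234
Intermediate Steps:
L(N) = 2*N*(5 + N) (L(N) = (5 + N)*(2*N) = 2*N*(5 + N))
n = -13 (n = -6 - 7 = -13)
(-6*R(-3, L(-5)))*n = -6*(2*(-5)*(5 - 5) - 1*(-3))*(-13) = -6*(2*(-5)*0 + 3)*(-13) = -6*(0 + 3)*(-13) = -6*3*(-13) = -18*(-13) = 234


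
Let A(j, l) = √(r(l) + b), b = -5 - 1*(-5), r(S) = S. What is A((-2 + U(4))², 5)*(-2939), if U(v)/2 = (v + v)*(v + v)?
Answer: -2939*√5 ≈ -6571.8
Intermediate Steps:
U(v) = 8*v² (U(v) = 2*((v + v)*(v + v)) = 2*((2*v)*(2*v)) = 2*(4*v²) = 8*v²)
b = 0 (b = -5 + 5 = 0)
A(j, l) = √l (A(j, l) = √(l + 0) = √l)
A((-2 + U(4))², 5)*(-2939) = √5*(-2939) = -2939*√5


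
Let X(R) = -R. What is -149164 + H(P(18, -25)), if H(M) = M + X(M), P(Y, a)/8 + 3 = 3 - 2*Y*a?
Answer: -149164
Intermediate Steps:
P(Y, a) = -16*Y*a (P(Y, a) = -24 + 8*(3 - 2*Y*a) = -24 + (24 - 16*Y*a) = -16*Y*a)
H(M) = 0 (H(M) = M - M = 0)
-149164 + H(P(18, -25)) = -149164 + 0 = -149164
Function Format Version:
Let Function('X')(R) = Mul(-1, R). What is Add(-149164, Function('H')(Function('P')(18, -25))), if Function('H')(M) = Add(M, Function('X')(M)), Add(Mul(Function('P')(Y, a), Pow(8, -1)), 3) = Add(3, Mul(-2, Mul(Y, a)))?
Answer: -149164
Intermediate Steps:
Function('P')(Y, a) = Mul(-16, Y, a) (Function('P')(Y, a) = Add(-24, Mul(8, Add(3, Mul(-2, Mul(Y, a))))) = Add(-24, Mul(8, Add(3, Mul(-2, Y, a)))) = Add(-24, Add(24, Mul(-16, Y, a))) = Mul(-16, Y, a))
Function('H')(M) = 0 (Function('H')(M) = Add(M, Mul(-1, M)) = 0)
Add(-149164, Function('H')(Function('P')(18, -25))) = Add(-149164, 0) = -149164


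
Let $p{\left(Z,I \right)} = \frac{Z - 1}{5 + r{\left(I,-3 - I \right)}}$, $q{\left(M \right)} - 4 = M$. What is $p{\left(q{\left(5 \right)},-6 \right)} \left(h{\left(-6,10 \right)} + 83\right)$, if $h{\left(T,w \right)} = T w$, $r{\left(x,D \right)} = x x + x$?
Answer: $\frac{184}{35} \approx 5.2571$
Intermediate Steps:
$q{\left(M \right)} = 4 + M$
$r{\left(x,D \right)} = x + x^{2}$ ($r{\left(x,D \right)} = x^{2} + x = x + x^{2}$)
$p{\left(Z,I \right)} = \frac{-1 + Z}{5 + I \left(1 + I\right)}$ ($p{\left(Z,I \right)} = \frac{Z - 1}{5 + I \left(1 + I\right)} = \frac{-1 + Z}{5 + I \left(1 + I\right)}$)
$p{\left(q{\left(5 \right)},-6 \right)} \left(h{\left(-6,10 \right)} + 83\right) = \frac{-1 + \left(4 + 5\right)}{5 - 6 \left(1 - 6\right)} \left(\left(-6\right) 10 + 83\right) = \frac{-1 + 9}{5 - -30} \left(-60 + 83\right) = \frac{1}{5 + 30} \cdot 8 \cdot 23 = \frac{1}{35} \cdot 8 \cdot 23 = \frac{8}{35} \cdot 23 = \frac{184}{35}$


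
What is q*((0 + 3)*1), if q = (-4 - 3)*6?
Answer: -126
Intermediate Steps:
q = -42 (q = -7*6 = -42)
q*((0 + 3)*1) = -42*(0 + 3) = -126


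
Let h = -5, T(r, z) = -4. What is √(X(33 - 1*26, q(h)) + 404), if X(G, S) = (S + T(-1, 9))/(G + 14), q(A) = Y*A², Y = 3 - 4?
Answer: √177555/21 ≈ 20.065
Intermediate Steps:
Y = -1
q(A) = -A²
X(G, S) = (-4 + S)/(14 + G) (X(G, S) = (S - 4)/(G + 14) = (-4 + S)/(14 + G))
√(X(33 - 1*26, q(h)) + 404) = √((-4 - 1*(-5)²)/(14 + (33 - 1*26)) + 404) = √((-4 - 1*25)/(14 + (33 - 26)) + 404) = √((-4 - 25)/(14 + 7) + 404) = √(-29/21 + 404) = √(8455/21) = √177555/21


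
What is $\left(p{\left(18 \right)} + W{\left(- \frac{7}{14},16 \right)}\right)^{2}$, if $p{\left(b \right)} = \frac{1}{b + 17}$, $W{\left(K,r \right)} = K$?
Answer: $\frac{1089}{4900} \approx 0.22224$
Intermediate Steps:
$p{\left(b \right)} = \frac{1}{17 + b}$
$\left(p{\left(18 \right)} + W{\left(- \frac{7}{14},16 \right)}\right)^{2} = \left(\frac{1}{17 + 18} - \frac{7}{14}\right)^{2} = \left(\frac{1}{35} - \frac{1}{2}\right)^{2} = \left(- \frac{33}{70}\right)^{2} = \frac{1089}{4900}$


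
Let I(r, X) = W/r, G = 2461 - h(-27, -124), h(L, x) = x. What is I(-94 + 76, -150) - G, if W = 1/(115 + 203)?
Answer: -14796541/5724 ≈ -2585.0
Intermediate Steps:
W = 1/318 ≈ 0.0031447
G = 2585 (G = 2461 - 1*(-124) = 2461 + 124 = 2585)
I(r, X) = 1/(318*r)
I(-94 + 76, -150) - G = 1/(318*(-94 + 76)) - 1*2585 = (1/318)/(-18) - 2585 = (1/318)*(-1/18) - 2585 = -1/5724 - 2585 = -14796541/5724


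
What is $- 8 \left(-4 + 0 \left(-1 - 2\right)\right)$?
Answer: $32$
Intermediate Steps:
$- 8 \left(-4 + 0 \left(-1 - 2\right)\right) = - 8 \left(-4 + 0 \left(-3\right)\right) = - 8 \left(-4 + 0\right) = \left(-8\right) \left(-4\right) = 32$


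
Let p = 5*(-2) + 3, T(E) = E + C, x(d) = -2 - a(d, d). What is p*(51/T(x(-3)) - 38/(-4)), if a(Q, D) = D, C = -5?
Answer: 91/4 ≈ 22.750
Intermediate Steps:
x(d) = -2 - d
T(E) = -5 + E (T(E) = E - 5 = -5 + E)
p = -7 (p = -10 + 3 = -7)
p*(51/T(x(-3)) - 38/(-4)) = -7*(51/(-5 + (-2 - 1*(-3))) - 38/(-4)) = -7*(51/(-5 + (-2 + 3)) - 38*(-¼)) = -7*(51/(-5 + 1) + 19/2) = -7*(51/(-4) + 19/2) = -7*(51*(-¼) + 19/2) = -7*(-51/4 + 19/2) = -7*(-13/4) = 91/4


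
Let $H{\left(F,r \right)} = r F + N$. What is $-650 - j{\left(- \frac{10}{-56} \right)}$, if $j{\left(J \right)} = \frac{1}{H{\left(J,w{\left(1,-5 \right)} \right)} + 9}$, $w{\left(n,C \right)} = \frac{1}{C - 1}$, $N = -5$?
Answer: $- \frac{433718}{667} \approx -650.25$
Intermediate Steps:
$w{\left(n,C \right)} = \frac{1}{-1 + C}$
$H{\left(F,r \right)} = -5 + F r$ ($H{\left(F,r \right)} = r F - 5 = F r - 5 = -5 + F r$)
$j{\left(J \right)} = \frac{1}{4 - \frac{J}{6}}$ ($j{\left(J \right)} = \frac{1}{\left(-5 + \frac{J}{-1 - 5}\right) + 9} = \frac{1}{\left(-5 + \frac{J}{-6}\right) + 9} = \frac{1}{\left(-5 + J \left(- \frac{1}{6}\right)\right) + 9} = \frac{1}{\left(-5 - \frac{J}{6}\right) + 9} = \frac{1}{4 - \frac{J}{6}}$)
$-650 - j{\left(- \frac{10}{-56} \right)} = -650 - - \frac{6}{-24 - \frac{10}{-56}} = -650 - - \frac{6}{-24 - - \frac{5}{28}} = -650 - - \frac{6}{-24 + \frac{5}{28}} = -650 - - \frac{6}{- \frac{667}{28}} = -650 - \left(-6\right) \left(- \frac{28}{667}\right) = -650 - \frac{168}{667} = - \frac{433718}{667}$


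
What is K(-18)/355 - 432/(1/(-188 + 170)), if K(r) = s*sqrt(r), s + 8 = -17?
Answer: 7776 - 15*I*sqrt(2)/71 ≈ 7776.0 - 0.29878*I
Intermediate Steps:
s = -25 (s = -8 - 17 = -25)
K(r) = -25*sqrt(r)
K(-18)/355 - 432/(1/(-188 + 170)) = -75*I*sqrt(2)/355 - 432/(1/(-188 + 170)) = -75*I*sqrt(2)*(1/355) - 432/(1/(-18)) = -75*I*sqrt(2)*(1/355) - 432/(-1/18) = -15*I*sqrt(2)/71 - 432*(-18) = -15*I*sqrt(2)/71 + 7776 = 7776 - 15*I*sqrt(2)/71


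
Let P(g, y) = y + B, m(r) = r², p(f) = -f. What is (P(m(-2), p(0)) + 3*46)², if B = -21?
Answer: 13689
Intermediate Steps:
P(g, y) = -21 + y (P(g, y) = y - 21 = -21 + y)
(P(m(-2), p(0)) + 3*46)² = ((-21 - 1*0) + 3*46)² = ((-21 + 0) + 138)² = (-21 + 138)² = 117² = 13689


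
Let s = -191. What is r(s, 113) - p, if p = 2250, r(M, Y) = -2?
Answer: -2252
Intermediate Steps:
r(s, 113) - p = -2 - 1*2250 = -2 - 2250 = -2252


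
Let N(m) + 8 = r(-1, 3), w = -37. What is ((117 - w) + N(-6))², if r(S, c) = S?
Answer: 21025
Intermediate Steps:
N(m) = -9 (N(m) = -8 - 1 = -9)
((117 - w) + N(-6))² = ((117 - 1*(-37)) - 9)² = ((117 + 37) - 9)² = (154 - 9)² = 145² = 21025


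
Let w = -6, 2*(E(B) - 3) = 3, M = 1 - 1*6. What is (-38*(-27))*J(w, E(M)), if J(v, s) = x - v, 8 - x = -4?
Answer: 18468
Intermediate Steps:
x = 12 (x = 8 - 1*(-4) = 8 + 4 = 12)
M = -5 (M = 1 - 6 = -5)
E(B) = 9/2 (E(B) = 3 + (1/2)*3 = 3 + 3/2 = 9/2)
J(v, s) = 12 - v
(-38*(-27))*J(w, E(M)) = (-38*(-27))*(12 - 1*(-6)) = 1026*(12 + 6) = 1026*18 = 18468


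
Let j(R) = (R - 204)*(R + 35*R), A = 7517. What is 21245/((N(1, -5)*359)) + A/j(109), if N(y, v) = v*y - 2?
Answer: -1134085903/133828020 ≈ -8.4742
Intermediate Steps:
N(y, v) = -2 + v*y
j(R) = 36*R*(-204 + R) (j(R) = (-204 + R)*(36*R) = 36*R*(-204 + R))
21245/((N(1, -5)*359)) + A/j(109) = 21245/(((-2 - 5*1)*359)) + 7517/((36*109*(-204 + 109))) = 21245/(((-2 - 5)*359)) + 7517/((36*109*(-95))) = 21245/((-7*359)) + 7517/(-372780) = 21245/(-2513) + 7517*(-1/372780) = 21245*(-1/2513) - 7517/372780 = -3035/359 - 7517/372780 = -1134085903/133828020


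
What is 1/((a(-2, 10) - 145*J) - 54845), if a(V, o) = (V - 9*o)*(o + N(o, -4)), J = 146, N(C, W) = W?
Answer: -1/76567 ≈ -1.3060e-5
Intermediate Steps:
a(V, o) = (-4 + o)*(V - 9*o) (a(V, o) = (V - 9*o)*(o - 4) = (V - 9*o)*(-4 + o) = (-4 + o)*(V - 9*o))
1/((a(-2, 10) - 145*J) - 54845) = 1/(((-9*10² - 4*(-2) + 36*10 - 2*10) - 145*146) - 54845) = 1/(((-9*100 + 8 + 360 - 20) - 21170) - 54845) = 1/(((-900 + 8 + 360 - 20) - 21170) - 54845) = 1/((-552 - 21170) - 54845) = 1/(-21722 - 54845) = 1/(-76567) = -1/76567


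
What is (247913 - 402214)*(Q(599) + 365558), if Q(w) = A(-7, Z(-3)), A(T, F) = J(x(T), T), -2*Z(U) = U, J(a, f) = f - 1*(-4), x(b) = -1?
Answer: -56405502055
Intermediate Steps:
J(a, f) = 4 + f (J(a, f) = f + 4 = 4 + f)
Z(U) = -U/2
A(T, F) = 4 + T
Q(w) = -3 (Q(w) = 4 - 7 = -3)
(247913 - 402214)*(Q(599) + 365558) = (247913 - 402214)*(-3 + 365558) = -154301*365555 = -56405502055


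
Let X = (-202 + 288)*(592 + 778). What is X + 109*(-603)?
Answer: 52093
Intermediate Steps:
X = 117820 (X = 86*1370 = 117820)
X + 109*(-603) = 117820 + 109*(-603) = 117820 - 65727 = 52093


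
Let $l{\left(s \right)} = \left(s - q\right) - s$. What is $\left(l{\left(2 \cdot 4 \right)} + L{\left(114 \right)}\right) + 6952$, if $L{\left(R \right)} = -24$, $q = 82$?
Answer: $6846$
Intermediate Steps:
$l{\left(s \right)} = -82$ ($l{\left(s \right)} = \left(s - 82\right) - s = \left(-82 + s\right) - s = -82$)
$\left(l{\left(2 \cdot 4 \right)} + L{\left(114 \right)}\right) + 6952 = \left(-82 - 24\right) + 6952 = -106 + 6952 = 6846$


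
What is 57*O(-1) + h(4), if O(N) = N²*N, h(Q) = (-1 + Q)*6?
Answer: -39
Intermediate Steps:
h(Q) = -6 + 6*Q
O(N) = N³
57*O(-1) + h(4) = 57*(-1)³ + (-6 + 6*4) = 57*(-1) + (-6 + 24) = -57 + 18 = -39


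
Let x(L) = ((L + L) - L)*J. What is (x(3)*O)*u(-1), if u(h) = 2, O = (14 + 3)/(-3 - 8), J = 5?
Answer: -510/11 ≈ -46.364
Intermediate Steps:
O = -17/11 (O = 17/(-11) = 17*(-1/11) = -17/11 ≈ -1.5455)
x(L) = 5*L (x(L) = ((L + L) - L)*5 = (2*L - L)*5 = L*5 = 5*L)
(x(3)*O)*u(-1) = ((5*3)*(-17/11))*2 = (15*(-17/11))*2 = -255/11*2 = -510/11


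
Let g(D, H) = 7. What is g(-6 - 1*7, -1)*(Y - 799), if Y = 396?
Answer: -2821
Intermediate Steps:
g(-6 - 1*7, -1)*(Y - 799) = 7*(396 - 799) = 7*(-403) = -2821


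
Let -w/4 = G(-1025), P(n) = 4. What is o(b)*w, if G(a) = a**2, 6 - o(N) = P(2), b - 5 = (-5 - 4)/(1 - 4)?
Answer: -8405000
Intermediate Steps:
b = 8 (b = 5 + (-5 - 4)/(1 - 4) = 5 - 9/(-3) = 5 - 9*(-1/3) = 5 + 3 = 8)
o(N) = 2 (o(N) = 6 - 1*4 = 6 - 4 = 2)
w = -4202500 (w = -4*(-1025)**2 = -4*1050625 = -4202500)
o(b)*w = 2*(-4202500) = -8405000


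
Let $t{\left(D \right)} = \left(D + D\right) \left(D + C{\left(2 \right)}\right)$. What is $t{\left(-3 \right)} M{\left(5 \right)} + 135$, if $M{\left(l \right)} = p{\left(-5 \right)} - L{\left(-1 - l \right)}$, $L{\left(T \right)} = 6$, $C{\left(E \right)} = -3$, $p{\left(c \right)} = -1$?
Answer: $-117$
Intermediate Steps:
$t{\left(D \right)} = 2 D \left(-3 + D\right)$ ($t{\left(D \right)} = \left(D + D\right) \left(D - 3\right) = 2 D \left(-3 + D\right)$)
$M{\left(l \right)} = -7$ ($M{\left(l \right)} = -1 - 6 = -7$)
$t{\left(-3 \right)} M{\left(5 \right)} + 135 = 2 \left(-3\right) \left(-3 - 3\right) \left(-7\right) + 135 = 2 \left(-3\right) \left(-6\right) \left(-7\right) + 135 = 36 \left(-7\right) + 135 = -252 + 135 = -117$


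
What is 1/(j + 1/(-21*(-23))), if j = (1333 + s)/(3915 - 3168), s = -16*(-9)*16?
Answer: 120267/585806 ≈ 0.20530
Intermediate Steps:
s = 2304 (s = 144*16 = 2304)
j = 3637/747 (j = (1333 + 2304)/(3915 - 3168) = 3637/747 ≈ 4.8688)
1/(j + 1/(-21*(-23))) = 1/(3637/747 + 1/(-21*(-23))) = 1/(3637/747 + 1/483) = 1/(585806/120267) = 120267/585806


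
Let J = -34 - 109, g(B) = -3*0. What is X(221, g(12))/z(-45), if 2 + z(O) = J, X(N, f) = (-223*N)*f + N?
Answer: -221/145 ≈ -1.5241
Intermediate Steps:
g(B) = 0
J = -143
X(N, f) = N - 223*N*f (X(N, f) = -223*N*f + N = N - 223*N*f)
z(O) = -145 (z(O) = -2 - 143 = -145)
X(221, g(12))/z(-45) = (221*(1 - 223*0))/(-145) = (221*(1 + 0))*(-1/145) = (221*1)*(-1/145) = 221*(-1/145) = -221/145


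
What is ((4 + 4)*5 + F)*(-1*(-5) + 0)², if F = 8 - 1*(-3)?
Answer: 1275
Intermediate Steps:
F = 11 (F = 8 + 3 = 11)
((4 + 4)*5 + F)*(-1*(-5) + 0)² = ((4 + 4)*5 + 11)*(-1*(-5) + 0)² = (8*5 + 11)*(5 + 0)² = (40 + 11)*5² = 51*25 = 1275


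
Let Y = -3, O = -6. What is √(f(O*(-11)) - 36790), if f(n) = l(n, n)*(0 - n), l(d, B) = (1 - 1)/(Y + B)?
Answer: I*√36790 ≈ 191.81*I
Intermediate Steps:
l(d, B) = 0 (l(d, B) = (1 - 1)/(-3 + B) = 0/(-3 + B) = 0)
f(n) = 0 (f(n) = 0*(0 - n) = 0*(-n) = 0)
√(f(O*(-11)) - 36790) = √(0 - 36790) = √(-36790) = I*√36790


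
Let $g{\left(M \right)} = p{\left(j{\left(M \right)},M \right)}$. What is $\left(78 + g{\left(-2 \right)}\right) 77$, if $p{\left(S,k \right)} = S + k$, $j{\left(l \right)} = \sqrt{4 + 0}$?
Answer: $6006$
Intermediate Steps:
$j{\left(l \right)} = 2$ ($j{\left(l \right)} = \sqrt{4} = 2$)
$g{\left(M \right)} = 2 + M$
$\left(78 + g{\left(-2 \right)}\right) 77 = \left(78 + \left(2 - 2\right)\right) 77 = \left(78 + 0\right) 77 = 78 \cdot 77 = 6006$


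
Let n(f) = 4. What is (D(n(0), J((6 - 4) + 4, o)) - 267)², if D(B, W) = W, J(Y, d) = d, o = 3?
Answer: 69696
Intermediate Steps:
(D(n(0), J((6 - 4) + 4, o)) - 267)² = (3 - 267)² = (-264)² = 69696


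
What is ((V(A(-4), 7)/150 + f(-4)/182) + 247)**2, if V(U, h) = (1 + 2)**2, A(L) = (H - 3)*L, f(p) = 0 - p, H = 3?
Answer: 1263877353729/20702500 ≈ 61050.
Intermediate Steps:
f(p) = -p
A(L) = 0 (A(L) = (3 - 3)*L = 0*L = 0)
V(U, h) = 9 (V(U, h) = 3**2 = 9)
((V(A(-4), 7)/150 + f(-4)/182) + 247)**2 = ((9/150 - 1*(-4)/182) + 247)**2 = ((9*(1/150) + 4*(1/182)) + 247)**2 = ((3/50 + 2/91) + 247)**2 = (373/4550 + 247)**2 = (1124223/4550)**2 = 1263877353729/20702500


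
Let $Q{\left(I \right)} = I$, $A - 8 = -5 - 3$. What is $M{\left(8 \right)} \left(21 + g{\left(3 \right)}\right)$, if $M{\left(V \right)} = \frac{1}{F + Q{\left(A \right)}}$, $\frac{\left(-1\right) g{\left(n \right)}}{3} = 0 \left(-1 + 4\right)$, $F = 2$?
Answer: $\frac{21}{2} \approx 10.5$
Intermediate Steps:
$g{\left(n \right)} = 0$ ($g{\left(n \right)} = - 3 \cdot 0 \left(-1 + 4\right) = - 3 \cdot 0 \cdot 3 = \left(-3\right) 0 = 0$)
$A = 0$ ($A = 8 - 8 = 0$)
$M{\left(V \right)} = \frac{1}{2}$ ($M{\left(V \right)} = \frac{1}{2 + 0} = \frac{1}{2}$)
$M{\left(8 \right)} \left(21 + g{\left(3 \right)}\right) = \frac{21 + 0}{2} = \frac{1}{2} \cdot 21 = \frac{21}{2}$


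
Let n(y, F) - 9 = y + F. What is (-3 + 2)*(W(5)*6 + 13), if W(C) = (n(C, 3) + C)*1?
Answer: -145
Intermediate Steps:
n(y, F) = 9 + F + y (n(y, F) = 9 + (y + F) = 9 + (F + y) = 9 + F + y)
W(C) = 12 + 2*C (W(C) = ((9 + 3 + C) + C)*1 = ((12 + C) + C)*1 = (12 + 2*C)*1 = 12 + 2*C)
(-3 + 2)*(W(5)*6 + 13) = (-3 + 2)*((12 + 2*5)*6 + 13) = -((12 + 10)*6 + 13) = -(22*6 + 13) = -(132 + 13) = -1*145 = -145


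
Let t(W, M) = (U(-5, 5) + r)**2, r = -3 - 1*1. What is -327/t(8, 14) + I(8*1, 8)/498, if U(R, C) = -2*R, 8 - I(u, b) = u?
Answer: -109/12 ≈ -9.0833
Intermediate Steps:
I(u, b) = 8 - u
r = -4 (r = -3 - 1 = -4)
t(W, M) = 36 (t(W, M) = (-2*(-5) - 4)**2 = (10 - 4)**2 = 6**2 = 36)
-327/t(8, 14) + I(8*1, 8)/498 = -327/36 + (8 - 8)/498 = -327*1/36 + (8 - 1*8)*(1/498) = -109/12 + (8 - 8)*(1/498) = -109/12 + 0*(1/498) = -109/12 + 0 = -109/12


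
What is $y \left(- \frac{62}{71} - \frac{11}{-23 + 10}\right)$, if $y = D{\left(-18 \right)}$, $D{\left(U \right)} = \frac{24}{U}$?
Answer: $\frac{100}{2769} \approx 0.036114$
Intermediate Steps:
$y = - \frac{4}{3}$ ($y = \frac{24}{-18} = 24 \left(- \frac{1}{18}\right) = - \frac{4}{3} \approx -1.3333$)
$y \left(- \frac{62}{71} - \frac{11}{-23 + 10}\right) = - \frac{4 \left(- \frac{62}{71} - \frac{11}{-23 + 10}\right)}{3} = - \frac{4 \left(\left(-62\right) \frac{1}{71} - \frac{11}{-13}\right)}{3} = - \frac{4 \left(- \frac{62}{71} - - \frac{11}{13}\right)}{3} = - \frac{4 \left(- \frac{62}{71} + \frac{11}{13}\right)}{3} = \left(- \frac{4}{3}\right) \left(- \frac{25}{923}\right) = \frac{100}{2769}$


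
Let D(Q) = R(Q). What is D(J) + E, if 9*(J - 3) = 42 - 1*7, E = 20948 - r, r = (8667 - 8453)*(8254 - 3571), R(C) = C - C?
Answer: -981214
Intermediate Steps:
R(C) = 0
r = 1002162 (r = 214*4683 = 1002162)
E = -981214 (E = 20948 - 1*1002162 = 20948 - 1002162 = -981214)
J = 62/9 (J = 3 + (42 - 1*7)/9 = 3 + (42 - 7)/9 = 3 + (⅑)*35 = 3 + 35/9 = 62/9 ≈ 6.8889)
D(Q) = 0
D(J) + E = 0 - 981214 = -981214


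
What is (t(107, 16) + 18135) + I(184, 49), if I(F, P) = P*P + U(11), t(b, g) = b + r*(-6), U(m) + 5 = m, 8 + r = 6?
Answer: 20661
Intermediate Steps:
r = -2 (r = -8 + 6 = -2)
U(m) = -5 + m
t(b, g) = 12 + b (t(b, g) = b - 2*(-6) = b + 12 = 12 + b)
I(F, P) = 6 + P**2 (I(F, P) = P*P + (-5 + 11) = P**2 + 6 = 6 + P**2)
(t(107, 16) + 18135) + I(184, 49) = ((12 + 107) + 18135) + (6 + 49**2) = (119 + 18135) + (6 + 2401) = 18254 + 2407 = 20661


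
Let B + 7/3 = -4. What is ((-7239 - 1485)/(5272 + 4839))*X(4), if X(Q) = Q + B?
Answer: 20356/10111 ≈ 2.0133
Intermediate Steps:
B = -19/3 (B = -7/3 - 4 = -19/3 ≈ -6.3333)
X(Q) = -19/3 + Q (X(Q) = Q - 19/3 = -19/3 + Q)
((-7239 - 1485)/(5272 + 4839))*X(4) = ((-7239 - 1485)/(5272 + 4839))*(-19/3 + 4) = -8724/10111*(-7/3) = 20356/10111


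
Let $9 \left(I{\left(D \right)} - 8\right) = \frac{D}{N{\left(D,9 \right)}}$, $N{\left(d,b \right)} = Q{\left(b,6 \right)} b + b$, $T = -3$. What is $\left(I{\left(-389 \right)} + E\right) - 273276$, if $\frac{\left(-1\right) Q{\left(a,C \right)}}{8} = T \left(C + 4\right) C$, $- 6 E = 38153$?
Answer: $- \frac{65276648005}{233442} \approx -2.7963 \cdot 10^{5}$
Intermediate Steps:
$E = - \frac{38153}{6}$ ($E = \left(- \frac{1}{6}\right) 38153 = - \frac{38153}{6} \approx -6358.8$)
$Q{\left(a,C \right)} = - 8 C \left(-12 - 3 C\right)$ ($Q{\left(a,C \right)} = - 8 - 3 \left(C + 4\right) C = - 8 - 3 \left(4 + C\right) C = - 8 \left(-12 - 3 C\right) C = - 8 C \left(-12 - 3 C\right)$)
$N{\left(d,b \right)} = 1441 b$ ($N{\left(d,b \right)} = 24 \cdot 6 \left(4 + 6\right) b + b = 24 \cdot 6 \cdot 10 b + b = 1440 b + b = 1441 b$)
$I{\left(D \right)} = 8 + \frac{D}{116721}$ ($I{\left(D \right)} = 8 + \frac{D \frac{1}{1441 \cdot 9}}{9} = 8 + \frac{D \frac{1}{12969}}{9} = 8 + \frac{\frac{1}{12969} D}{9} = 8 + \frac{D}{116721}$)
$\left(I{\left(-389 \right)} + E\right) - 273276 = \left(\left(8 + \frac{1}{116721} \left(-389\right)\right) - \frac{38153}{6}\right) - 273276 = \left(\left(8 - \frac{389}{116721}\right) - \frac{38153}{6}\right) - 273276 = \left(\frac{933379}{116721} - \frac{38153}{6}\right) - 273276 = - \frac{1482552013}{233442} - 273276 = - \frac{65276648005}{233442}$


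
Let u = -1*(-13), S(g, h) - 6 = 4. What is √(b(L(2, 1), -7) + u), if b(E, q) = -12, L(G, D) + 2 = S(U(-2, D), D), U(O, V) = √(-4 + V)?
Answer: 1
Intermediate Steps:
S(g, h) = 10 (S(g, h) = 6 + 4 = 10)
L(G, D) = 8 (L(G, D) = -2 + 10 = 8)
u = 13
√(b(L(2, 1), -7) + u) = √(-12 + 13) = √1 = 1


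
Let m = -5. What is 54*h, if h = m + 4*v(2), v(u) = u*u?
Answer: 594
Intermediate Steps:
v(u) = u²
h = 11 (h = -5 + 4*2² = -5 + 4*4 = -5 + 16 = 11)
54*h = 54*11 = 594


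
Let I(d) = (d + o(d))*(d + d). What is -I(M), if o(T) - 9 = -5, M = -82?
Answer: -12792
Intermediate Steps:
o(T) = 4 (o(T) = 9 - 5 = 4)
I(d) = 2*d*(4 + d) (I(d) = (d + 4)*(d + d) = (4 + d)*(2*d) = 2*d*(4 + d))
-I(M) = -2*(-82)*(4 - 82) = -2*(-82)*(-78) = -1*12792 = -12792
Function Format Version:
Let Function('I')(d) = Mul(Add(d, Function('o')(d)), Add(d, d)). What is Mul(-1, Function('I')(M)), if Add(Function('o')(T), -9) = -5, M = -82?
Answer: -12792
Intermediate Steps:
Function('o')(T) = 4 (Function('o')(T) = Add(9, -5) = 4)
Function('I')(d) = Mul(2, d, Add(4, d)) (Function('I')(d) = Mul(Add(d, 4), Add(d, d)) = Mul(Add(4, d), Mul(2, d)) = Mul(2, d, Add(4, d)))
Mul(-1, Function('I')(M)) = Mul(-1, Mul(2, -82, Add(4, -82))) = Mul(-1, Mul(2, -82, -78)) = Mul(-1, 12792) = -12792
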